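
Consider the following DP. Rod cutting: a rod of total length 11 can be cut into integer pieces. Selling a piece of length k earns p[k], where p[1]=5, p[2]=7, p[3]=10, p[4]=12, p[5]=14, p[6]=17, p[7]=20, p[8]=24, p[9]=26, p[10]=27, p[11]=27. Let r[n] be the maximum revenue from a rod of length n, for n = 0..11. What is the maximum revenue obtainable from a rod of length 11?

   n    0    1    2    3    4    5    6    7    8    9   10   11
r[n]    0    5   10   15   20   25   30   35   40   45   50   55

55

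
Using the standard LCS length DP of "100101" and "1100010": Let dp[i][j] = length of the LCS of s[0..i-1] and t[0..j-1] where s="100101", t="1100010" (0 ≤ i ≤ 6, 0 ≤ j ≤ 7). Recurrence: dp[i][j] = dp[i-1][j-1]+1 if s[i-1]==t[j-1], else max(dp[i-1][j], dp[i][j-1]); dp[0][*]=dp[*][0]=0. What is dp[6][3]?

3

   ''  1  1  0  0  0  1  0
''  0  0  0  0  0  0  0  0
 1  0  1  1  1  1  1  1  1
 0  0  1  1  2  2  2  2  2
 0  0  1  1  2  3  3  3  3
 1  0  1  2  2  3  3  4  4
 0  0  1  2  3  3  4  4  5
 1  0  1  2  3  3  4  5  5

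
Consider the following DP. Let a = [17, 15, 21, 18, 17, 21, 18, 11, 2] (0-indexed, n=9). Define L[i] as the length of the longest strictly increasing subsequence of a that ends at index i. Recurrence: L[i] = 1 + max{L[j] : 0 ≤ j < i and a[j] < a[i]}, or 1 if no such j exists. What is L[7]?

   i    0    1    2    3    4    5    6    7    8
a[i]   17   15   21   18   17   21   18   11    2
L[i]    1    1    2    2    2    3    3    1    1

1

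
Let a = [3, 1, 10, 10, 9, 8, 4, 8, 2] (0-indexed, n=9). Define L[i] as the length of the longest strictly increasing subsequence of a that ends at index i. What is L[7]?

   i    0    1    2    3    4    5    6    7    8
a[i]    3    1   10   10    9    8    4    8    2
L[i]    1    1    2    2    2    2    2    3    2

3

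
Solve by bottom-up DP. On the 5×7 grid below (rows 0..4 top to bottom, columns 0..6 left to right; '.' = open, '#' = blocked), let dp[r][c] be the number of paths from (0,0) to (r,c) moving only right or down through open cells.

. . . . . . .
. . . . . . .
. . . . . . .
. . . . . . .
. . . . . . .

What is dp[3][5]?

56

r\c   0   1   2   3   4   5   6
  0   1   1   1   1   1   1   1
  1   1   2   3   4   5   6   7
  2   1   3   6  10  15  21  28
  3   1   4  10  20  35  56  84
  4   1   5  15  35  70 126 210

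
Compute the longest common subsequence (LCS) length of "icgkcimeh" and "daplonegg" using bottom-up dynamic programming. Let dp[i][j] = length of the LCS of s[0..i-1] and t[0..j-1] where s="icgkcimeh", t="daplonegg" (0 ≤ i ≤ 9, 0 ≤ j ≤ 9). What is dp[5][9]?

   ''  d  a  p  l  o  n  e  g  g
''  0  0  0  0  0  0  0  0  0  0
 i  0  0  0  0  0  0  0  0  0  0
 c  0  0  0  0  0  0  0  0  0  0
 g  0  0  0  0  0  0  0  0  1  1
 k  0  0  0  0  0  0  0  0  1  1
 c  0  0  0  0  0  0  0  0  1  1
 i  0  0  0  0  0  0  0  0  1  1
 m  0  0  0  0  0  0  0  0  1  1
 e  0  0  0  0  0  0  0  1  1  1
 h  0  0  0  0  0  0  0  1  1  1

1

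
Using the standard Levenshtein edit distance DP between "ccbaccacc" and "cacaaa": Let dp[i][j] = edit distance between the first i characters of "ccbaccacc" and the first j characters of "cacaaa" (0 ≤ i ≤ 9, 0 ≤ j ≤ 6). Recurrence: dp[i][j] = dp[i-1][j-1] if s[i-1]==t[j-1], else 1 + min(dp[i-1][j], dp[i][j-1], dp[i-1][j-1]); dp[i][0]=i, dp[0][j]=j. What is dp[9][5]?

5

   ''  c  a  c  a  a  a
''  0  1  2  3  4  5  6
 c  1  0  1  2  3  4  5
 c  2  1  1  1  2  3  4
 b  3  2  2  2  2  3  4
 a  4  3  2  3  2  2  3
 c  5  4  3  2  3  3  3
 c  6  5  4  3  3  4  4
 a  7  6  5  4  3  3  4
 c  8  7  6  5  4  4  4
 c  9  8  7  6  5  5  5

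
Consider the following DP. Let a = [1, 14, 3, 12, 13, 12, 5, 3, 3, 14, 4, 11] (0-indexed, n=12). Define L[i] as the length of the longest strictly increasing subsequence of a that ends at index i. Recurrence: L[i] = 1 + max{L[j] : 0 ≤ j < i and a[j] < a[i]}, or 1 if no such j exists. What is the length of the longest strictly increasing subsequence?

5

   i    0    1    2    3    4    5    6    7    8    9   10   11
a[i]    1   14    3   12   13   12    5    3    3   14    4   11
L[i]    1    2    2    3    4    3    3    2    2    5    3    4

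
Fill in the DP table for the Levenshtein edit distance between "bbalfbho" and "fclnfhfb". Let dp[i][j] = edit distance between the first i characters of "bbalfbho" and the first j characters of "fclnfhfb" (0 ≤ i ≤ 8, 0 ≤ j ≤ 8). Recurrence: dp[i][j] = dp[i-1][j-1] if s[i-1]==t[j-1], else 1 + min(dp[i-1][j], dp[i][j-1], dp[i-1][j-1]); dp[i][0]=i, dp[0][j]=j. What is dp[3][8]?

   ''  f  c  l  n  f  h  f  b
''  0  1  2  3  4  5  6  7  8
 b  1  1  2  3  4  5  6  7  7
 b  2  2  2  3  4  5  6  7  7
 a  3  3  3  3  4  5  6  7  8
 l  4  4  4  3  4  5  6  7  8
 f  5  4  5  4  4  4  5  6  7
 b  6  5  5  5  5  5  5  6  6
 h  7  6  6  6  6  6  5  6  7
 o  8  7  7  7  7  7  6  6  7

8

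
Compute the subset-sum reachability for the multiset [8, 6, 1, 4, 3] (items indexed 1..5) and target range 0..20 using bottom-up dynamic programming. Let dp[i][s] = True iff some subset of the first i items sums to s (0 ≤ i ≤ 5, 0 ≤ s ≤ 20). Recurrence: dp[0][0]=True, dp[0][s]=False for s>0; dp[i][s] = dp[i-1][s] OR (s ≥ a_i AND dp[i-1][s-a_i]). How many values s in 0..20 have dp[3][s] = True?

8

i\s   0   1   2   3   4   5   6   7   8   9  10  11  12  13  14  15  16  17  18  19  20
  0   T   F   F   F   F   F   F   F   F   F   F   F   F   F   F   F   F   F   F   F   F
  1   T   F   F   F   F   F   F   F   T   F   F   F   F   F   F   F   F   F   F   F   F
  2   T   F   F   F   F   F   T   F   T   F   F   F   F   F   T   F   F   F   F   F   F
  3   T   T   F   F   F   F   T   T   T   T   F   F   F   F   T   T   F   F   F   F   F
  4   T   T   F   F   T   T   T   T   T   T   T   T   T   T   T   T   F   F   T   T   F
  5   T   T   F   T   T   T   T   T   T   T   T   T   T   T   T   T   T   T   T   T   F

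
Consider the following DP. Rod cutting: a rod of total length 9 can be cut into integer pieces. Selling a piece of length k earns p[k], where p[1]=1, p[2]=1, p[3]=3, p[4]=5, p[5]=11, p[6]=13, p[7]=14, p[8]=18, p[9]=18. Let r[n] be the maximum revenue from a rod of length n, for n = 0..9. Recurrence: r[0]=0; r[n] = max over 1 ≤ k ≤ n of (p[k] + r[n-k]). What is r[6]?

13

   n    0    1    2    3    4    5    6    7    8    9
r[n]    0    1    2    3    5   11   13   14   18   19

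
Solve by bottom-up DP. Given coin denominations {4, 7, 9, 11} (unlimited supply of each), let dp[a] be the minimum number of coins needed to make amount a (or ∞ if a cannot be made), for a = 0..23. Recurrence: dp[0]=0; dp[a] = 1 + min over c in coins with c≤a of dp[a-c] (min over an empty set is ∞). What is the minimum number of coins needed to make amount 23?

 a  0  1  2  3  4  5  6  7  8  9 10 11 12 13 14 15 16 17 18 19 20 21 22 23
dp  0  -  -  -  1  -  -  1  2  1  -  1  3  2  2  2  2  3  2  3  2  3  2  3
(- denotes ∞ / unreachable)

3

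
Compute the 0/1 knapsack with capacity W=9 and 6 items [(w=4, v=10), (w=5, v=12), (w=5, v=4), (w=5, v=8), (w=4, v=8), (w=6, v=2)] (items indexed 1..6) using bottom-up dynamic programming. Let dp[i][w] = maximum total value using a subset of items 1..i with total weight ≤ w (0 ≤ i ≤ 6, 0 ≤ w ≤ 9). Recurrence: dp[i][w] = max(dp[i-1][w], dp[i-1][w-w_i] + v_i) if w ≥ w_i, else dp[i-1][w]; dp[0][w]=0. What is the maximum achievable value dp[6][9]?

i\w   0   1   2   3   4   5   6   7   8   9
  0   0   0   0   0   0   0   0   0   0   0
  1   0   0   0   0  10  10  10  10  10  10
  2   0   0   0   0  10  12  12  12  12  22
  3   0   0   0   0  10  12  12  12  12  22
  4   0   0   0   0  10  12  12  12  12  22
  5   0   0   0   0  10  12  12  12  18  22
  6   0   0   0   0  10  12  12  12  18  22

22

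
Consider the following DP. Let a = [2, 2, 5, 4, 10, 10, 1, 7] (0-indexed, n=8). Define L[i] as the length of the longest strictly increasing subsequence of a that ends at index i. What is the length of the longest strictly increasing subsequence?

3

   i    0    1    2    3    4    5    6    7
a[i]    2    2    5    4   10   10    1    7
L[i]    1    1    2    2    3    3    1    3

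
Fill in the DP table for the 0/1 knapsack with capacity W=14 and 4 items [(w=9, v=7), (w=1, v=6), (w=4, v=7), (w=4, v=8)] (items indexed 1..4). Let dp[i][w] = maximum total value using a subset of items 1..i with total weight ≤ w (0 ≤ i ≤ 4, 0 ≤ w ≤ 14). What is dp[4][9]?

i\w   0   1   2   3   4   5   6   7   8   9  10  11  12  13  14
  0   0   0   0   0   0   0   0   0   0   0   0   0   0   0   0
  1   0   0   0   0   0   0   0   0   0   7   7   7   7   7   7
  2   0   6   6   6   6   6   6   6   6   7  13  13  13  13  13
  3   0   6   6   6   7  13  13  13  13  13  13  13  13  14  20
  4   0   6   6   6   8  14  14  14  15  21  21  21  21  21  21

21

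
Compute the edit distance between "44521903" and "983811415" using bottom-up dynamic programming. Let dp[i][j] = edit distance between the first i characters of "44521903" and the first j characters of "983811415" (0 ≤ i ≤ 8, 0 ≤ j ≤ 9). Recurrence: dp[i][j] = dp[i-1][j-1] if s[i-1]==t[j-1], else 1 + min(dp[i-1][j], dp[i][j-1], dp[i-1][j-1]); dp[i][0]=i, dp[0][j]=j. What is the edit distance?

8

   ''  9  8  3  8  1  1  4  1  5
''  0  1  2  3  4  5  6  7  8  9
 4  1  1  2  3  4  5  6  6  7  8
 4  2  2  2  3  4  5  6  6  7  8
 5  3  3  3  3  4  5  6  7  7  7
 2  4  4  4  4  4  5  6  7  8  8
 1  5  5  5  5  5  4  5  6  7  8
 9  6  5  6  6  6  5  5  6  7  8
 0  7  6  6  7  7  6  6  6  7  8
 3  8  7  7  6  7  7  7  7  7  8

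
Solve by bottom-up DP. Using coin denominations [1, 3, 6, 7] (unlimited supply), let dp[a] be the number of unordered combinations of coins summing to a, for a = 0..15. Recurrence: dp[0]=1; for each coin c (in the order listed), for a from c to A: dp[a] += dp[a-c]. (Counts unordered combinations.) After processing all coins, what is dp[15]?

after  coin     0     1     2     3     4     5     6     7     8     9    10    11    12    13    14    15
          1     1     1     1     1     1     1     1     1     1     1     1     1     1     1     1     1
          3     1     1     1     2     2     2     3     3     3     4     4     4     5     5     5     6
          6     1     1     1     2     2     2     4     4     4     6     6     6     9     9     9    12
          7     1     1     1     2     2     2     4     5     5     7     8     8    11    13    14    17

17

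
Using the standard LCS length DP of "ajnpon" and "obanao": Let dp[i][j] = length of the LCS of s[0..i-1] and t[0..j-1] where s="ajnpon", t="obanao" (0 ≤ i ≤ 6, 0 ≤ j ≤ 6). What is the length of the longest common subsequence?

3

   ''  o  b  a  n  a  o
''  0  0  0  0  0  0  0
 a  0  0  0  1  1  1  1
 j  0  0  0  1  1  1  1
 n  0  0  0  1  2  2  2
 p  0  0  0  1  2  2  2
 o  0  1  1  1  2  2  3
 n  0  1  1  1  2  2  3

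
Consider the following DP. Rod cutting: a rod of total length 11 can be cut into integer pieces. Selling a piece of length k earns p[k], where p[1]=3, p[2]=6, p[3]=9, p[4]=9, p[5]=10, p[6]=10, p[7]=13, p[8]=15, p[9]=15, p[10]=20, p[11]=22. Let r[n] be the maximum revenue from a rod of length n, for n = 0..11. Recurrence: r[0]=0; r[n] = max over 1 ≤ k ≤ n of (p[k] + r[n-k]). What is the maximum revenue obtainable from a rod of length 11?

33

   n    0    1    2    3    4    5    6    7    8    9   10   11
r[n]    0    3    6    9   12   15   18   21   24   27   30   33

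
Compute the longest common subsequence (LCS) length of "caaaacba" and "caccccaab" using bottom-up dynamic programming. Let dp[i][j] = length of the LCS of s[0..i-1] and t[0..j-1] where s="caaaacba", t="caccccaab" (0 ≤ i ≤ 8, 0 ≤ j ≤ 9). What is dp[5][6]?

2

   ''  c  a  c  c  c  c  a  a  b
''  0  0  0  0  0  0  0  0  0  0
 c  0  1  1  1  1  1  1  1  1  1
 a  0  1  2  2  2  2  2  2  2  2
 a  0  1  2  2  2  2  2  3  3  3
 a  0  1  2  2  2  2  2  3  4  4
 a  0  1  2  2  2  2  2  3  4  4
 c  0  1  2  3  3  3  3  3  4  4
 b  0  1  2  3  3  3  3  3  4  5
 a  0  1  2  3  3  3  3  4  4  5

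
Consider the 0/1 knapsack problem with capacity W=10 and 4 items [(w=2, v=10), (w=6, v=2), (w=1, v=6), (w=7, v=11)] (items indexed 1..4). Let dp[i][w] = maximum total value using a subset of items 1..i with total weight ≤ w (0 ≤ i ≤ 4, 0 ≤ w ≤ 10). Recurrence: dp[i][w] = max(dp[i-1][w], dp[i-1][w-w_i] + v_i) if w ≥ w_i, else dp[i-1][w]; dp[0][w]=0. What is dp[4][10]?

i\w   0   1   2   3   4   5   6   7   8   9  10
  0   0   0   0   0   0   0   0   0   0   0   0
  1   0   0  10  10  10  10  10  10  10  10  10
  2   0   0  10  10  10  10  10  10  12  12  12
  3   0   6  10  16  16  16  16  16  16  18  18
  4   0   6  10  16  16  16  16  16  17  21  27

27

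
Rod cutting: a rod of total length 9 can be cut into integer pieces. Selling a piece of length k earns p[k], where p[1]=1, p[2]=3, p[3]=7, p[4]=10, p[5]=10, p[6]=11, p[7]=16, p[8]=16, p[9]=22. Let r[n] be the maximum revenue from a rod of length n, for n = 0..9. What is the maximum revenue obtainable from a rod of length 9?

   n    0    1    2    3    4    5    6    7    8    9
r[n]    0    1    3    7   10   11   14   17   20   22

22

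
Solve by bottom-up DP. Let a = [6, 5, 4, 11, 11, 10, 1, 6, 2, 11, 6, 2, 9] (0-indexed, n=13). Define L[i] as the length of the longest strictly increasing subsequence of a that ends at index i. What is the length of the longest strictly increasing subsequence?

   i    0    1    2    3    4    5    6    7    8    9   10   11   12
a[i]    6    5    4   11   11   10    1    6    2   11    6    2    9
L[i]    1    1    1    2    2    2    1    2    2    3    3    2    4

4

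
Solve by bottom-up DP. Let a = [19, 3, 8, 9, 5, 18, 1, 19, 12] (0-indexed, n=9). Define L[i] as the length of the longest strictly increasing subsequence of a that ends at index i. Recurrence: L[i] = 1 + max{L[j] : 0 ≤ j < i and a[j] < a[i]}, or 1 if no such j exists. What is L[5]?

4

   i    0    1    2    3    4    5    6    7    8
a[i]   19    3    8    9    5   18    1   19   12
L[i]    1    1    2    3    2    4    1    5    4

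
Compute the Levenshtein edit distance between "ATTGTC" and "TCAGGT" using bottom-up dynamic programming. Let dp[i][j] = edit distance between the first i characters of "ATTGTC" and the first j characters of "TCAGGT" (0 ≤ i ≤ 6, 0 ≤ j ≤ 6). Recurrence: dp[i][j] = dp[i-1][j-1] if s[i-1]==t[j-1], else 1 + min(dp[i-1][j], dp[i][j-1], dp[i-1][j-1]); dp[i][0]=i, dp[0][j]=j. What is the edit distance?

   ''  T  C  A  G  G  T
''  0  1  2  3  4  5  6
 A  1  1  2  2  3  4  5
 T  2  1  2  3  3  4  4
 T  3  2  2  3  4  4  4
 G  4  3  3  3  3  4  5
 T  5  4  4  4  4  4  4
 C  6  5  4  5  5  5  5

5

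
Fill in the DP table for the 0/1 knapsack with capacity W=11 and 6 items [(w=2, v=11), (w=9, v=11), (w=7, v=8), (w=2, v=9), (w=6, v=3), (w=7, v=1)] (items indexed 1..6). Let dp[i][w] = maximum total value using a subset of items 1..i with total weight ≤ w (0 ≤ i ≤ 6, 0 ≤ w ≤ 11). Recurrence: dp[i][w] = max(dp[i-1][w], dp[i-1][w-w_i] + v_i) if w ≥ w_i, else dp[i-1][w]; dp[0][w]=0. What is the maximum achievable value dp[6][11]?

28

i\w   0   1   2   3   4   5   6   7   8   9  10  11
  0   0   0   0   0   0   0   0   0   0   0   0   0
  1   0   0  11  11  11  11  11  11  11  11  11  11
  2   0   0  11  11  11  11  11  11  11  11  11  22
  3   0   0  11  11  11  11  11  11  11  19  19  22
  4   0   0  11  11  20  20  20  20  20  20  20  28
  5   0   0  11  11  20  20  20  20  20  20  23  28
  6   0   0  11  11  20  20  20  20  20  20  23  28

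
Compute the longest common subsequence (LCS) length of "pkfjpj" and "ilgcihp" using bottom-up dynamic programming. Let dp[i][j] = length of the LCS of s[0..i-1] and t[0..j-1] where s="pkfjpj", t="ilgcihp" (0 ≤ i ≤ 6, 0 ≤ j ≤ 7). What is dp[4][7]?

   ''  i  l  g  c  i  h  p
''  0  0  0  0  0  0  0  0
 p  0  0  0  0  0  0  0  1
 k  0  0  0  0  0  0  0  1
 f  0  0  0  0  0  0  0  1
 j  0  0  0  0  0  0  0  1
 p  0  0  0  0  0  0  0  1
 j  0  0  0  0  0  0  0  1

1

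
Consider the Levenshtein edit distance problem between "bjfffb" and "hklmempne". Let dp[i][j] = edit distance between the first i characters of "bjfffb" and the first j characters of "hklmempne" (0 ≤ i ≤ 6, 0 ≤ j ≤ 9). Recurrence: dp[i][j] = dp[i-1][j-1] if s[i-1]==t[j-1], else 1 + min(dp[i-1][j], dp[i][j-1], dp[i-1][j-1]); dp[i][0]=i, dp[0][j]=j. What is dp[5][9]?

   ''  h  k  l  m  e  m  p  n  e
''  0  1  2  3  4  5  6  7  8  9
 b  1  1  2  3  4  5  6  7  8  9
 j  2  2  2  3  4  5  6  7  8  9
 f  3  3  3  3  4  5  6  7  8  9
 f  4  4  4  4  4  5  6  7  8  9
 f  5  5  5  5  5  5  6  7  8  9
 b  6  6  6  6  6  6  6  7  8  9

9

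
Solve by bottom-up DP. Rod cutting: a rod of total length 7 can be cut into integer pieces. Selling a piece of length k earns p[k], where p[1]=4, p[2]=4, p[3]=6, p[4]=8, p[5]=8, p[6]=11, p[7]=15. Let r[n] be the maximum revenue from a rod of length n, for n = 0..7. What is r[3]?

   n    0    1    2    3    4    5    6    7
r[n]    0    4    8   12   16   20   24   28

12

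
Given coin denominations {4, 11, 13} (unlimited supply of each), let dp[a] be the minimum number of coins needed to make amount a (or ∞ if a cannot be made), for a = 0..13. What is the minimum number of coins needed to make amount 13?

1

 a  0  1  2  3  4  5  6  7  8  9 10 11 12 13
dp  0  -  -  -  1  -  -  -  2  -  -  1  3  1
(- denotes ∞ / unreachable)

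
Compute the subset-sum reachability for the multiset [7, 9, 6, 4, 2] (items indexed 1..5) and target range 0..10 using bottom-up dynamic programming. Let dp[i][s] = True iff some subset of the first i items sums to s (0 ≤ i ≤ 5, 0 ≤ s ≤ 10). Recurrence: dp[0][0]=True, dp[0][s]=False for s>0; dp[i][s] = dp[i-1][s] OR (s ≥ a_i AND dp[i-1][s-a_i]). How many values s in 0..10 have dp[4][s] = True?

i\s   0   1   2   3   4   5   6   7   8   9  10
  0   T   F   F   F   F   F   F   F   F   F   F
  1   T   F   F   F   F   F   F   T   F   F   F
  2   T   F   F   F   F   F   F   T   F   T   F
  3   T   F   F   F   F   F   T   T   F   T   F
  4   T   F   F   F   T   F   T   T   F   T   T
  5   T   F   T   F   T   F   T   T   T   T   T

6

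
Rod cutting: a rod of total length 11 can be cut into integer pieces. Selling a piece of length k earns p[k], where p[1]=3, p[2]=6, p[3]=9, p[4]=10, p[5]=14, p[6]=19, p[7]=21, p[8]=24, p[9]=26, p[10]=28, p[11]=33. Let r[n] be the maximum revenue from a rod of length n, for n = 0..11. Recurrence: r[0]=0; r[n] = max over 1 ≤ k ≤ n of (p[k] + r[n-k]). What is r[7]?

   n    0    1    2    3    4    5    6    7    8    9   10   11
r[n]    0    3    6    9   12   15   19   22   25   28   31   34

22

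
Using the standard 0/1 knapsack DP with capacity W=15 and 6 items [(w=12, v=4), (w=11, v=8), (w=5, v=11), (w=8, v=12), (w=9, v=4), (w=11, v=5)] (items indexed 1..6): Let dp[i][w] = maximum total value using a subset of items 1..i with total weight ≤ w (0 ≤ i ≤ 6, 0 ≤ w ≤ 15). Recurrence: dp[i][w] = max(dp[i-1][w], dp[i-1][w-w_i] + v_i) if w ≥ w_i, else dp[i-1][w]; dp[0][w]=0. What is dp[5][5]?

11

i\w   0   1   2   3   4   5   6   7   8   9  10  11  12  13  14  15
  0   0   0   0   0   0   0   0   0   0   0   0   0   0   0   0   0
  1   0   0   0   0   0   0   0   0   0   0   0   0   4   4   4   4
  2   0   0   0   0   0   0   0   0   0   0   0   8   8   8   8   8
  3   0   0   0   0   0  11  11  11  11  11  11  11  11  11  11  11
  4   0   0   0   0   0  11  11  11  12  12  12  12  12  23  23  23
  5   0   0   0   0   0  11  11  11  12  12  12  12  12  23  23  23
  6   0   0   0   0   0  11  11  11  12  12  12  12  12  23  23  23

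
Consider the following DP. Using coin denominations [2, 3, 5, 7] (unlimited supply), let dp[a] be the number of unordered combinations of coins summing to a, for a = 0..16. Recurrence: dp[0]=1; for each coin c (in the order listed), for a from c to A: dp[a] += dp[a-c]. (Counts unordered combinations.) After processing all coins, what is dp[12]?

7

after  coin     0     1     2     3     4     5     6     7     8     9    10    11    12    13    14    15    16
          2     1     0     1     0     1     0     1     0     1     0     1     0     1     0     1     0     1
          3     1     0     1     1     1     1     2     1     2     2     2     2     3     2     3     3     3
          5     1     0     1     1     1     2     2     2     3     3     4     4     5     5     6     7     7
          7     1     0     1     1     1     2     2     3     3     4     5     5     7     7     9    10    11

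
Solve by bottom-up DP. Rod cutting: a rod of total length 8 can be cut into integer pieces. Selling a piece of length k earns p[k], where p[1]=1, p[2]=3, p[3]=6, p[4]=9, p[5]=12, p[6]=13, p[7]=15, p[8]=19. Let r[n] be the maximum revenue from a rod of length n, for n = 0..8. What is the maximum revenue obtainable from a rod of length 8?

19

   n    0    1    2    3    4    5    6    7    8
r[n]    0    1    3    6    9   12   13   15   19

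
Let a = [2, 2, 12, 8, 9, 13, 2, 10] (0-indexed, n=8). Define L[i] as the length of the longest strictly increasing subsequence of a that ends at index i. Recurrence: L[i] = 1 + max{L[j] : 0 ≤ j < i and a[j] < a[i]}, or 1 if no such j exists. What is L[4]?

3

   i    0    1    2    3    4    5    6    7
a[i]    2    2   12    8    9   13    2   10
L[i]    1    1    2    2    3    4    1    4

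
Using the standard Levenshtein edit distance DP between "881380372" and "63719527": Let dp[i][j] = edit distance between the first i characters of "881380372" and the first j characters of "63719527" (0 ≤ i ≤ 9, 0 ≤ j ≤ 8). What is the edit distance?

   ''  6  3  7  1  9  5  2  7
''  0  1  2  3  4  5  6  7  8
 8  1  1  2  3  4  5  6  7  8
 8  2  2  2  3  4  5  6  7  8
 1  3  3  3  3  3  4  5  6  7
 3  4  4  3  4  4  4  5  6  7
 8  5  5  4  4  5  5  5  6  7
 0  6  6  5  5  5  6  6  6  7
 3  7  7  6  6  6  6  7  7  7
 7  8  8  7  6  7  7  7  8  7
 2  9  9  8  7  7  8  8  7  8

8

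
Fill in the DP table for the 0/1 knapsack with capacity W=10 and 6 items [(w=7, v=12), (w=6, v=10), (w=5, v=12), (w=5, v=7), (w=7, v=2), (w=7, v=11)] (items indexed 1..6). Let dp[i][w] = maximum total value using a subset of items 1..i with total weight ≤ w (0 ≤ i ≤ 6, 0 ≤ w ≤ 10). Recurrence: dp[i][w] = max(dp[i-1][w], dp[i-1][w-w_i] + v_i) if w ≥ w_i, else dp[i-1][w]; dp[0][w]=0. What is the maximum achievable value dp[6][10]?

19

i\w   0   1   2   3   4   5   6   7   8   9  10
  0   0   0   0   0   0   0   0   0   0   0   0
  1   0   0   0   0   0   0   0  12  12  12  12
  2   0   0   0   0   0   0  10  12  12  12  12
  3   0   0   0   0   0  12  12  12  12  12  12
  4   0   0   0   0   0  12  12  12  12  12  19
  5   0   0   0   0   0  12  12  12  12  12  19
  6   0   0   0   0   0  12  12  12  12  12  19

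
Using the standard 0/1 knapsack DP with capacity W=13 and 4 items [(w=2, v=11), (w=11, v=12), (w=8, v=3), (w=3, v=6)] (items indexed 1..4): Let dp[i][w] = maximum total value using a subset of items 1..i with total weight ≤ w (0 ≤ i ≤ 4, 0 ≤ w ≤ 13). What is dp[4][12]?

17

i\w   0   1   2   3   4   5   6   7   8   9  10  11  12  13
  0   0   0   0   0   0   0   0   0   0   0   0   0   0   0
  1   0   0  11  11  11  11  11  11  11  11  11  11  11  11
  2   0   0  11  11  11  11  11  11  11  11  11  12  12  23
  3   0   0  11  11  11  11  11  11  11  11  14  14  14  23
  4   0   0  11  11  11  17  17  17  17  17  17  17  17  23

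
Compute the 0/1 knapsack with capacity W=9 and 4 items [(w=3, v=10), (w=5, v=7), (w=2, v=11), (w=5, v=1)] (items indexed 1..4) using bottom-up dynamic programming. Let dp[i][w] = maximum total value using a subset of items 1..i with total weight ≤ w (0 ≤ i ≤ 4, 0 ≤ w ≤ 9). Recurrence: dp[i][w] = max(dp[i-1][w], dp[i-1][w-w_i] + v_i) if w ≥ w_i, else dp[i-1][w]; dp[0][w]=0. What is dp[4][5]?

i\w   0   1   2   3   4   5   6   7   8   9
  0   0   0   0   0   0   0   0   0   0   0
  1   0   0   0  10  10  10  10  10  10  10
  2   0   0   0  10  10  10  10  10  17  17
  3   0   0  11  11  11  21  21  21  21  21
  4   0   0  11  11  11  21  21  21  21  21

21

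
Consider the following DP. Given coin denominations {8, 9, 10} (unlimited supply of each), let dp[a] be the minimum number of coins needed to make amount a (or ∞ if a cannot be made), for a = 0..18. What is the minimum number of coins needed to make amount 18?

 a  0  1  2  3  4  5  6  7  8  9 10 11 12 13 14 15 16 17 18
dp  0  -  -  -  -  -  -  -  1  1  1  -  -  -  -  -  2  2  2
(- denotes ∞ / unreachable)

2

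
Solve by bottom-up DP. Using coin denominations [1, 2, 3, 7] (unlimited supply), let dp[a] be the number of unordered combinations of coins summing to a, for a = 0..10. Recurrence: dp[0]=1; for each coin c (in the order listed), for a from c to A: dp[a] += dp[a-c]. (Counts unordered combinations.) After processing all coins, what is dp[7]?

after  coin     0     1     2     3     4     5     6     7     8     9    10
          1     1     1     1     1     1     1     1     1     1     1     1
          2     1     1     2     2     3     3     4     4     5     5     6
          3     1     1     2     3     4     5     7     8    10    12    14
          7     1     1     2     3     4     5     7     9    11    14    17

9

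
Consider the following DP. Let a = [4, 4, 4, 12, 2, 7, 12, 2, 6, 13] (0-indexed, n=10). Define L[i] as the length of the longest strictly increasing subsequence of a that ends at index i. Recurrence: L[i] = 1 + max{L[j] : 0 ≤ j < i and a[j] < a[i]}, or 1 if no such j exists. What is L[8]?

   i    0    1    2    3    4    5    6    7    8    9
a[i]    4    4    4   12    2    7   12    2    6   13
L[i]    1    1    1    2    1    2    3    1    2    4

2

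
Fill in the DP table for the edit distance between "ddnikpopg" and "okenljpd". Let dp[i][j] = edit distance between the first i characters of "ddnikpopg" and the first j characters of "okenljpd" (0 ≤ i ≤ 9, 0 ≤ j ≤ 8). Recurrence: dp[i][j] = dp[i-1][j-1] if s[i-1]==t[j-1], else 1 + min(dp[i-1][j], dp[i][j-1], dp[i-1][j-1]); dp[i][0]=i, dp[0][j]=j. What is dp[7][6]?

   ''  o  k  e  n  l  j  p  d
''  0  1  2  3  4  5  6  7  8
 d  1  1  2  3  4  5  6  7  7
 d  2  2  2  3  4  5  6  7  7
 n  3  3  3  3  3  4  5  6  7
 i  4  4  4  4  4  4  5  6  7
 k  5  5  4  5  5  5  5  6  7
 p  6  6  5  5  6  6  6  5  6
 o  7  6  6  6  6  7  7  6  6
 p  8  7  7  7  7  7  8  7  7
 g  9  8  8  8  8  8  8  8  8

7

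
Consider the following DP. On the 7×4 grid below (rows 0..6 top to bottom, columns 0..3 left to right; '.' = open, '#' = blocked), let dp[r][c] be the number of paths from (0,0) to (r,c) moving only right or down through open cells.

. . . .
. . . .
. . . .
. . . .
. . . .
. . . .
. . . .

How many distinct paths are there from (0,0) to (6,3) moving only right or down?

84

r\c   0   1   2   3
  0   1   1   1   1
  1   1   2   3   4
  2   1   3   6  10
  3   1   4  10  20
  4   1   5  15  35
  5   1   6  21  56
  6   1   7  28  84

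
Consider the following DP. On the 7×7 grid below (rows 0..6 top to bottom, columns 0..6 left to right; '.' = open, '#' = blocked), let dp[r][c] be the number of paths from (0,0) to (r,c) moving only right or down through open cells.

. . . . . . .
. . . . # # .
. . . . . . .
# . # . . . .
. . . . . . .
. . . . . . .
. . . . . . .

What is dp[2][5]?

r\c   0   1   2   3   4   5   6
  0   1   1   1   1   1   1   1
  1   1   2   3   4   0   0   1
  2   1   3   6  10  10  10  11
  3   0   3   0  10  20  30  41
  4   0   3   3  13  33  63 104
  5   0   3   6  19  52 115 219
  6   0   3   9  28  80 195 414

10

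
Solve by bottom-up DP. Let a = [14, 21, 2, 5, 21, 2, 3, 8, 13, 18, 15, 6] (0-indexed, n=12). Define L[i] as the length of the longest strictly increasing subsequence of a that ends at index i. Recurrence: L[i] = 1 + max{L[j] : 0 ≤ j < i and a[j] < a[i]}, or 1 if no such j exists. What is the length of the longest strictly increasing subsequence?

   i    0    1    2    3    4    5    6    7    8    9   10   11
a[i]   14   21    2    5   21    2    3    8   13   18   15    6
L[i]    1    2    1    2    3    1    2    3    4    5    5    3

5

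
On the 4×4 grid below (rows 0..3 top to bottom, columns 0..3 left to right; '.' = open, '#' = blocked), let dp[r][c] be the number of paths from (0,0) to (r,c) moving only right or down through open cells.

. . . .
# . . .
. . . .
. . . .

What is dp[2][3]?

6

r\c   0   1   2   3
  0   1   1   1   1
  1   0   1   2   3
  2   0   1   3   6
  3   0   1   4  10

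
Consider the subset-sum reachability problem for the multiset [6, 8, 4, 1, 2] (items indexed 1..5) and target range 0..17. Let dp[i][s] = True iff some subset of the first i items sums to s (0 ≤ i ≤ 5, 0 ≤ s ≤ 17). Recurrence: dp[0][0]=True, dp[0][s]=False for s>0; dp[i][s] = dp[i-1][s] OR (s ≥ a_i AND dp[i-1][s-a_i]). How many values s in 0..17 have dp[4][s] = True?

i\s   0   1   2   3   4   5   6   7   8   9  10  11  12  13  14  15  16  17
  0   T   F   F   F   F   F   F   F   F   F   F   F   F   F   F   F   F   F
  1   T   F   F   F   F   F   T   F   F   F   F   F   F   F   F   F   F   F
  2   T   F   F   F   F   F   T   F   T   F   F   F   F   F   T   F   F   F
  3   T   F   F   F   T   F   T   F   T   F   T   F   T   F   T   F   F   F
  4   T   T   F   F   T   T   T   T   T   T   T   T   T   T   T   T   F   F
  5   T   T   T   T   T   T   T   T   T   T   T   T   T   T   T   T   T   T

14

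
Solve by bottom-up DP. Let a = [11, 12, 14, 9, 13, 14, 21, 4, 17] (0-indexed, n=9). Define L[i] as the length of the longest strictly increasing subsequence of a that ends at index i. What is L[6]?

5

   i    0    1    2    3    4    5    6    7    8
a[i]   11   12   14    9   13   14   21    4   17
L[i]    1    2    3    1    3    4    5    1    5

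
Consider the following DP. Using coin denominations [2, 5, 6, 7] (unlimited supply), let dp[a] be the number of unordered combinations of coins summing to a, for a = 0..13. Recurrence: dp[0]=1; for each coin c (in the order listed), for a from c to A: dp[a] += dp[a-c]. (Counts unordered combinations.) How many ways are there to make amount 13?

after  coin     0     1     2     3     4     5     6     7     8     9    10    11    12    13
          2     1     0     1     0     1     0     1     0     1     0     1     0     1     0
          5     1     0     1     0     1     1     1     1     1     1     2     1     2     1
          6     1     0     1     0     1     1     2     1     2     1     3     2     4     2
          7     1     0     1     0     1     1     2     2     2     2     3     3     5     4

4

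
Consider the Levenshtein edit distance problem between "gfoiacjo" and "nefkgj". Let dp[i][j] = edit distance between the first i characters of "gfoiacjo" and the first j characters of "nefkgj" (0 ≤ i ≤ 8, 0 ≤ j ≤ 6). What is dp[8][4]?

8

   ''  n  e  f  k  g  j
''  0  1  2  3  4  5  6
 g  1  1  2  3  4  4  5
 f  2  2  2  2  3  4  5
 o  3  3  3  3  3  4  5
 i  4  4  4  4  4  4  5
 a  5  5  5  5  5  5  5
 c  6  6  6  6  6  6  6
 j  7  7  7  7  7  7  6
 o  8  8  8  8  8  8  7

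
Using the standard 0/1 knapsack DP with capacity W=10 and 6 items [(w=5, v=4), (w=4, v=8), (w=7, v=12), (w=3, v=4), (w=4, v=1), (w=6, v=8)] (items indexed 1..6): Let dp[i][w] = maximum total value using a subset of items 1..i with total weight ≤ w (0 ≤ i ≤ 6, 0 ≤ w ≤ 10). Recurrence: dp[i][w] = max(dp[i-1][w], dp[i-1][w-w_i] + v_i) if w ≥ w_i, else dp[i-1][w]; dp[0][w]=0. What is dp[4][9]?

i\w   0   1   2   3   4   5   6   7   8   9  10
  0   0   0   0   0   0   0   0   0   0   0   0
  1   0   0   0   0   0   4   4   4   4   4   4
  2   0   0   0   0   8   8   8   8   8  12  12
  3   0   0   0   0   8   8   8  12  12  12  12
  4   0   0   0   4   8   8   8  12  12  12  16
  5   0   0   0   4   8   8   8  12  12  12  16
  6   0   0   0   4   8   8   8  12  12  12  16

12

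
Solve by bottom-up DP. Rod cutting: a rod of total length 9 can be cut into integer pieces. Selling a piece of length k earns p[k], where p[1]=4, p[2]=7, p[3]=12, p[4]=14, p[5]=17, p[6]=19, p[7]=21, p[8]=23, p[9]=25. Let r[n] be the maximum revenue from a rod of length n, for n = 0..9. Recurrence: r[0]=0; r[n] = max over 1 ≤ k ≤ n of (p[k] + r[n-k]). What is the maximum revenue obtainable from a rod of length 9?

   n    0    1    2    3    4    5    6    7    8    9
r[n]    0    4    8   12   16   20   24   28   32   36

36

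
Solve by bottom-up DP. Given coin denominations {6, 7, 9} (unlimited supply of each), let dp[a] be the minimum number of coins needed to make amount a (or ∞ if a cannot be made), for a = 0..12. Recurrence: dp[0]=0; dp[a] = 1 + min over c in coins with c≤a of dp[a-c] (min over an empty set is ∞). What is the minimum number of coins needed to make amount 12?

 a  0  1  2  3  4  5  6  7  8  9 10 11 12
dp  0  -  -  -  -  -  1  1  -  1  -  -  2
(- denotes ∞ / unreachable)

2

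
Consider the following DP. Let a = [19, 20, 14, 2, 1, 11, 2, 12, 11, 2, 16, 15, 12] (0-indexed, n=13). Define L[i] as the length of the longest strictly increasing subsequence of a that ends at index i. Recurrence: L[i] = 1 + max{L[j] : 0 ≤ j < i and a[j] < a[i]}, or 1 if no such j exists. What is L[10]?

   i    0    1    2    3    4    5    6    7    8    9   10   11   12
a[i]   19   20   14    2    1   11    2   12   11    2   16   15   12
L[i]    1    2    1    1    1    2    2    3    3    2    4    4    4

4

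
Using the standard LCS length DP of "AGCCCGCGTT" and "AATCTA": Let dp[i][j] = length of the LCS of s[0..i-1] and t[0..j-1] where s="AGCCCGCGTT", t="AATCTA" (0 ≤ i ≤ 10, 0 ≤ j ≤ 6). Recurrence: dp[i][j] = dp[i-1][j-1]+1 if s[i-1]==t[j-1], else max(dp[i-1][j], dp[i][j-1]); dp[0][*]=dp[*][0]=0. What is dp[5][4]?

   ''  A  A  T  C  T  A
''  0  0  0  0  0  0  0
 A  0  1  1  1  1  1  1
 G  0  1  1  1  1  1  1
 C  0  1  1  1  2  2  2
 C  0  1  1  1  2  2  2
 C  0  1  1  1  2  2  2
 G  0  1  1  1  2  2  2
 C  0  1  1  1  2  2  2
 G  0  1  1  1  2  2  2
 T  0  1  1  2  2  3  3
 T  0  1  1  2  2  3  3

2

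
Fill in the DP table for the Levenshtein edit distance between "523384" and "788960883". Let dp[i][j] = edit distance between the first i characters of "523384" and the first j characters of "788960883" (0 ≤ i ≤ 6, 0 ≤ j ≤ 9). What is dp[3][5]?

5

   ''  7  8  8  9  6  0  8  8  3
''  0  1  2  3  4  5  6  7  8  9
 5  1  1  2  3  4  5  6  7  8  9
 2  2  2  2  3  4  5  6  7  8  9
 3  3  3  3  3  4  5  6  7  8  8
 3  4  4  4  4  4  5  6  7  8  8
 8  5  5  4  4  5  5  6  6  7  8
 4  6  6  5  5  5  6  6  7  7  8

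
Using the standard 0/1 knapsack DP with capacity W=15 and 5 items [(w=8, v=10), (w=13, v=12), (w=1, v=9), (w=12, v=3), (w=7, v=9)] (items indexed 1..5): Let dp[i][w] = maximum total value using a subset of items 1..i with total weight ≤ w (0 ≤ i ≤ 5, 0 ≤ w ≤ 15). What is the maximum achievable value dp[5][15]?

21

i\w   0   1   2   3   4   5   6   7   8   9  10  11  12  13  14  15
  0   0   0   0   0   0   0   0   0   0   0   0   0   0   0   0   0
  1   0   0   0   0   0   0   0   0  10  10  10  10  10  10  10  10
  2   0   0   0   0   0   0   0   0  10  10  10  10  10  12  12  12
  3   0   9   9   9   9   9   9   9  10  19  19  19  19  19  21  21
  4   0   9   9   9   9   9   9   9  10  19  19  19  19  19  21  21
  5   0   9   9   9   9   9   9   9  18  19  19  19  19  19  21  21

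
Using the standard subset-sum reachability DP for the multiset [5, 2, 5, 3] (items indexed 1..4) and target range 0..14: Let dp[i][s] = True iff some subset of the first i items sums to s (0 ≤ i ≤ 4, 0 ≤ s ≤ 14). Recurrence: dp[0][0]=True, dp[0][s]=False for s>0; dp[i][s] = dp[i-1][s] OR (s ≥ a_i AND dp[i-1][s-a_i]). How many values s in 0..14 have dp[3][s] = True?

6

i\s   0   1   2   3   4   5   6   7   8   9  10  11  12  13  14
  0   T   F   F   F   F   F   F   F   F   F   F   F   F   F   F
  1   T   F   F   F   F   T   F   F   F   F   F   F   F   F   F
  2   T   F   T   F   F   T   F   T   F   F   F   F   F   F   F
  3   T   F   T   F   F   T   F   T   F   F   T   F   T   F   F
  4   T   F   T   T   F   T   F   T   T   F   T   F   T   T   F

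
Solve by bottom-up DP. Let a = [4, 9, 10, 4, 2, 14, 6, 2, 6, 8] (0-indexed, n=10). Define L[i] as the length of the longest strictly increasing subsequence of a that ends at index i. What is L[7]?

   i    0    1    2    3    4    5    6    7    8    9
a[i]    4    9   10    4    2   14    6    2    6    8
L[i]    1    2    3    1    1    4    2    1    2    3

1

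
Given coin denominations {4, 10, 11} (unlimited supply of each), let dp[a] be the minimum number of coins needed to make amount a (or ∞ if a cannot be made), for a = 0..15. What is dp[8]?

2

 a  0  1  2  3  4  5  6  7  8  9 10 11 12 13 14 15
dp  0  -  -  -  1  -  -  -  2  -  1  1  3  -  2  2
(- denotes ∞ / unreachable)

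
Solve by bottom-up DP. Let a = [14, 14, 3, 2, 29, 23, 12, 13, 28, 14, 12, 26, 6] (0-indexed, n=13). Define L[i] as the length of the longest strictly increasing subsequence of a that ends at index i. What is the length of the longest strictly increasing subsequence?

   i    0    1    2    3    4    5    6    7    8    9   10   11   12
a[i]   14   14    3    2   29   23   12   13   28   14   12   26    6
L[i]    1    1    1    1    2    2    2    3    4    4    2    5    2

5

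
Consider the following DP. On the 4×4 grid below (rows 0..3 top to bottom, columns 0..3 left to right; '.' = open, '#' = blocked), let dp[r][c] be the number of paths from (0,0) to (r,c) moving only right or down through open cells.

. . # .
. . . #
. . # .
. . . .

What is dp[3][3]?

r\c   0   1   2   3
  0   1   1   0   0
  1   1   2   2   0
  2   1   3   0   0
  3   1   4   4   4

4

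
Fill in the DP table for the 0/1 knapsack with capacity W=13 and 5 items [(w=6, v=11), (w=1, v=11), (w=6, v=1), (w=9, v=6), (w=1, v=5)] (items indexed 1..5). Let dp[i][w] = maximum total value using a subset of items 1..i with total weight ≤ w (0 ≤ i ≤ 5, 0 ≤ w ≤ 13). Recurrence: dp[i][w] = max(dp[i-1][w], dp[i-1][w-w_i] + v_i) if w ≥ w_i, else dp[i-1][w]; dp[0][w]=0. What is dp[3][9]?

i\w   0   1   2   3   4   5   6   7   8   9  10  11  12  13
  0   0   0   0   0   0   0   0   0   0   0   0   0   0   0
  1   0   0   0   0   0   0  11  11  11  11  11  11  11  11
  2   0  11  11  11  11  11  11  22  22  22  22  22  22  22
  3   0  11  11  11  11  11  11  22  22  22  22  22  22  23
  4   0  11  11  11  11  11  11  22  22  22  22  22  22  23
  5   0  11  16  16  16  16  16  22  27  27  27  27  27  27

22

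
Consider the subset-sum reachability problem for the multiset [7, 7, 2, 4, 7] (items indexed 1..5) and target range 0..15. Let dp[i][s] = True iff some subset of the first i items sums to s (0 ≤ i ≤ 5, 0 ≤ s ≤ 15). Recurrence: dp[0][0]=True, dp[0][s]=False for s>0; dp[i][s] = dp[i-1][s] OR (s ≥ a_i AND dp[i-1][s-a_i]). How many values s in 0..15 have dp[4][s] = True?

9

i\s   0   1   2   3   4   5   6   7   8   9  10  11  12  13  14  15
  0   T   F   F   F   F   F   F   F   F   F   F   F   F   F   F   F
  1   T   F   F   F   F   F   F   T   F   F   F   F   F   F   F   F
  2   T   F   F   F   F   F   F   T   F   F   F   F   F   F   T   F
  3   T   F   T   F   F   F   F   T   F   T   F   F   F   F   T   F
  4   T   F   T   F   T   F   T   T   F   T   F   T   F   T   T   F
  5   T   F   T   F   T   F   T   T   F   T   F   T   F   T   T   F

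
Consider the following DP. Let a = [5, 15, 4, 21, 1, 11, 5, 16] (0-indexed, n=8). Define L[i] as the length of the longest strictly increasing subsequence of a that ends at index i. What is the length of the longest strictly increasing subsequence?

   i    0    1    2    3    4    5    6    7
a[i]    5   15    4   21    1   11    5   16
L[i]    1    2    1    3    1    2    2    3

3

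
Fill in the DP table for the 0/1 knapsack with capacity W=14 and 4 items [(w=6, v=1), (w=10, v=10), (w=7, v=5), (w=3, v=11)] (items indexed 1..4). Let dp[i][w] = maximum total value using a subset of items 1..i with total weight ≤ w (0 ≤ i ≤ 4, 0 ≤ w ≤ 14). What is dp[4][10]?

16

i\w   0   1   2   3   4   5   6   7   8   9  10  11  12  13  14
  0   0   0   0   0   0   0   0   0   0   0   0   0   0   0   0
  1   0   0   0   0   0   0   1   1   1   1   1   1   1   1   1
  2   0   0   0   0   0   0   1   1   1   1  10  10  10  10  10
  3   0   0   0   0   0   0   1   5   5   5  10  10  10  10  10
  4   0   0   0  11  11  11  11  11  11  12  16  16  16  21  21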